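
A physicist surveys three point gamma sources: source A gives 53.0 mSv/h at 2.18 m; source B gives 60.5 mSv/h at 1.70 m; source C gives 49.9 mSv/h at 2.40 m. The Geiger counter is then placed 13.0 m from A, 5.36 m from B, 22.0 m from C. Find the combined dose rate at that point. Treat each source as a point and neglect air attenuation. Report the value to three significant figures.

8.17 mSv/h

Each source contributes Iᵢ·(dᵢ/rᵢ)²; contributions add.
A: 53.0 × (2.18/13.0)² = 1.490 mSv/h
B: 60.5 × (1.70/5.36)² = 6.086 mSv/h
C: 49.9 × (2.40/22.0)² = 0.5939 mSv/h
Total = 1.490 + 6.086 + 0.5939 = 8.170 mSv/h.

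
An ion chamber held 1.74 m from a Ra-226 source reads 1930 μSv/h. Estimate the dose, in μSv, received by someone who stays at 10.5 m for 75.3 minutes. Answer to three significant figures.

Applying the 1/r² law, rate at 10.5 m:
(1.74/10.5)² = 0.02746, so 1930 × 0.02746 = 53.00 μSv/h.
Dose = rate × time = 53.00 μSv/h × 1.255 h = 66.52 μSv.

66.5 μSv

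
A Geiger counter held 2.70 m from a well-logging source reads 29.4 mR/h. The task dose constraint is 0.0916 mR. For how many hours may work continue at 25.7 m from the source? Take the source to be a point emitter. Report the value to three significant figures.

0.282 h

By the inverse-square law, rate at 25.7 m:
29.4 × (2.70/25.7)² = 29.4 × 0.01104 = 0.3246 mR/h.
Stay time = 0.0916 mR ÷ 0.3246 mR/h = 0.2822 h.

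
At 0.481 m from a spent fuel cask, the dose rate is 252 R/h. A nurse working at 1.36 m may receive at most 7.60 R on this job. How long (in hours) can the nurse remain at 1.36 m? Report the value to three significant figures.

Intensity scales as (d₁/d₂)², so rate at 1.36 m:
(0.481/1.36)² = 0.1251, so 252 × 0.1251 = 31.53 R/h.
Stay time = 7.60 R ÷ 31.53 R/h = 0.2410 h.

0.241 h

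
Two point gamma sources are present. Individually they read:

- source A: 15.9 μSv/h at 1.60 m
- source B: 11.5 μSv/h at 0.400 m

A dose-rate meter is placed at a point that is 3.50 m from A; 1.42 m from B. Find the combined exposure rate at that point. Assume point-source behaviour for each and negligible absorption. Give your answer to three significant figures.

4.24 μSv/h

Each source contributes Iᵢ·(dᵢ/rᵢ)²; contributions add.
A: 15.9 × (1.60/3.50)² = 3.323 μSv/h
B: 11.5 × (0.400/1.42)² = 0.9125 μSv/h
Total = 3.323 + 0.9125 = 4.236 μSv/h.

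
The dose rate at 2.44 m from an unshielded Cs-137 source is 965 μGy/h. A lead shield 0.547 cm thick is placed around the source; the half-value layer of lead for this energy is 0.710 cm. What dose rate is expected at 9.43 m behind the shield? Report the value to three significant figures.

Distance alone: 965 × (2.44/9.43)² = 965 × 0.06695 = 64.61 μGy/h.
Shield: 0.547/0.710 = 0.7704 half-value layers → attenuation 2^(−0.7704) = 0.5863.
Combined: 64.61 × 0.5863 = 37.88 μGy/h.

37.9 μGy/h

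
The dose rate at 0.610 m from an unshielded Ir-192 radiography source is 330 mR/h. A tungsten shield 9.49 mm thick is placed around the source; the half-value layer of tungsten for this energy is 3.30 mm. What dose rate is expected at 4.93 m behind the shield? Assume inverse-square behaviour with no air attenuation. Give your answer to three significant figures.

Distance alone: 330 × (0.610/4.93)² = 330 × 0.01531 = 5.052 mR/h.
Shield: 9.49/3.30 = 2.876 half-value layers → attenuation 2^(−2.876) = 0.1362.
Combined: 5.052 × 0.1362 = 0.6881 mR/h.

0.688 mR/h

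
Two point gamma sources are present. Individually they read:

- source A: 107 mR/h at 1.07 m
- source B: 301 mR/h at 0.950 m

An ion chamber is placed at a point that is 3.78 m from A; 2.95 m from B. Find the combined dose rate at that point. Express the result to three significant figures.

By superposition, sum each source's inverse-square contribution:
A: 107 × (1.07/3.78)² = 8.574 mR/h
B: 301 × (0.950/2.95)² = 31.22 mR/h
Total = 8.574 + 31.22 = 39.79 mR/h.

39.8 mR/h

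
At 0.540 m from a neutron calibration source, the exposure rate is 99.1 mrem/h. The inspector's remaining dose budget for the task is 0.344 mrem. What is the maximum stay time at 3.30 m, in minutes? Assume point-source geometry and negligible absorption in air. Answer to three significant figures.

Applying the 1/r² law, rate at 3.30 m:
(0.540/3.30)² = 0.02678, so 99.1 × 0.02678 = 2.654 mrem/h.
Stay time = 0.344 mrem ÷ 2.654 mrem/h = 0.1296 h = 7.776 min.

7.78 min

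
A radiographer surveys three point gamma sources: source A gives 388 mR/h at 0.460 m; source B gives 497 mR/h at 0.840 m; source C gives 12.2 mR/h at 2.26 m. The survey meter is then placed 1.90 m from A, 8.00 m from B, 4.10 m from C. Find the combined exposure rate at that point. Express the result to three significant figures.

31.9 mR/h

Each source contributes Iᵢ·(dᵢ/rᵢ)²; contributions add.
A: 388 × (0.460/1.90)² = 22.74 mR/h
B: 497 × (0.840/8.00)² = 5.479 mR/h
C: 12.2 × (2.26/4.10)² = 3.707 mR/h
Total = 22.74 + 5.479 + 3.707 = 31.93 mR/h.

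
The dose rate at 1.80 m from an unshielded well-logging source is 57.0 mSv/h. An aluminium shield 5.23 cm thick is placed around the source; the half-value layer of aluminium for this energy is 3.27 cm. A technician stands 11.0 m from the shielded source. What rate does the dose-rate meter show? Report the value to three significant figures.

0.504 mSv/h

Distance alone: 57.0 × (1.80/11.0)² = 57.0 × 0.02678 = 1.526 mSv/h.
Shield: 5.23/3.27 = 1.599 half-value layers → attenuation 2^(−1.599) = 0.3301.
Combined: 1.526 × 0.3301 = 0.5037 mSv/h.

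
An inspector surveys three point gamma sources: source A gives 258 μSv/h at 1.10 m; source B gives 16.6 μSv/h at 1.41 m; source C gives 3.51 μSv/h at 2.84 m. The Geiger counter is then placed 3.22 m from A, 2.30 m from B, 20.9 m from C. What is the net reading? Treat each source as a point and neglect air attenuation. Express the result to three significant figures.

Each source contributes Iᵢ·(dᵢ/rᵢ)²; contributions add.
A: 258 × (1.10/3.22)² = 30.11 μSv/h
B: 16.6 × (1.41/2.30)² = 6.239 μSv/h
C: 3.51 × (2.84/20.9)² = 0.06481 μSv/h
Total = 30.11 + 6.239 + 0.06481 = 36.41 μSv/h.

36.4 μSv/h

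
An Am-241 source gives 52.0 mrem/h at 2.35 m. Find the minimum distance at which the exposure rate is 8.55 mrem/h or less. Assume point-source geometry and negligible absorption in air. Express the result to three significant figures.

5.80 m

Intensity scales as (d₁/d₂)², so d₂ = d₁·√(I₁/I₂).
I₁/I₂ = 52.0/8.55 = 6.082, so d₂ = 2.35 × √6.082 = 5.796 m.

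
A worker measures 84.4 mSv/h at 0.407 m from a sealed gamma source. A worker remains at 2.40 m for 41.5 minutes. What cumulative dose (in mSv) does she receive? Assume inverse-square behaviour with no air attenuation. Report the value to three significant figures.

By the inverse-square law, rate at 2.40 m:
(0.407/2.40)² = 0.02876, so 84.4 × 0.02876 = 2.427 mSv/h.
Dose = rate × time = 2.427 mSv/h × 0.6917 h = 1.679 mSv.

1.68 mSv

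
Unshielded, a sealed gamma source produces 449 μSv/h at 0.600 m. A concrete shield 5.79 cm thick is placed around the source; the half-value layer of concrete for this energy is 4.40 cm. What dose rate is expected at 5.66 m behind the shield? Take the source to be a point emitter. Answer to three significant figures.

2.03 μSv/h

Distance alone: (0.600/5.66)² = 0.01124, so 449 × 0.01124 = 5.047 μSv/h.
Shield: 5.79/4.40 = 1.316 half-value layers → attenuation 2^(−1.316) = 0.4016.
Combined: 5.047 × 0.4016 = 2.027 μSv/h.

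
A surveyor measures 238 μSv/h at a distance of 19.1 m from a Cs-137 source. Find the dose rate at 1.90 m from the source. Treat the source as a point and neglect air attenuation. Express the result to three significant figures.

Since intensity falls as 1/r², the rate at 1.90 m is
(19.1/1.90)² = 101.1, so 238 × 101.1 = 24060 μSv/h.

24100 μSv/h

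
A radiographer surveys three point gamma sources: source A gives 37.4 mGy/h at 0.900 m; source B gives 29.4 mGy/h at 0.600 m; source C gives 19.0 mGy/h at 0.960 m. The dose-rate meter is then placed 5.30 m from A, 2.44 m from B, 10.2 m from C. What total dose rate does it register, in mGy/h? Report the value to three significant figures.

3.02 mGy/h

Each source contributes Iᵢ·(dᵢ/rᵢ)²; contributions add.
A: 37.4 × (0.900/5.30)² = 1.078 mGy/h
B: 29.4 × (0.600/2.44)² = 1.778 mGy/h
C: 19.0 × (0.960/10.2)² = 0.1683 mGy/h
Total = 1.078 + 1.778 + 0.1683 = 3.024 mGy/h.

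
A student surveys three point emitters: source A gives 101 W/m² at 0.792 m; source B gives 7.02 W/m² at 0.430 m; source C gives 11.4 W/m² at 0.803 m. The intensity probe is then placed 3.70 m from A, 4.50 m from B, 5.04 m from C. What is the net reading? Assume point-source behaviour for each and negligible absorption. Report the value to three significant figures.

Each source contributes Iᵢ·(dᵢ/rᵢ)²; contributions add.
A: 101 × (0.792/3.70)² = 4.628 W/m²
B: 7.02 × (0.430/4.50)² = 0.06410 W/m²
C: 11.4 × (0.803/5.04)² = 0.2894 W/m²
Total = 4.628 + 0.06410 + 0.2894 = 4.982 W/m².

4.98 W/m²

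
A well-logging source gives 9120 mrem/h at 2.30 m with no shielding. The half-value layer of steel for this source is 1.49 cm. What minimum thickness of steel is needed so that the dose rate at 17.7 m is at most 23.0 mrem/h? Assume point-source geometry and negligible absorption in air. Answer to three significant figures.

At 17.7 m, distance alone gives 9120 × (2.30/17.7)² = 9120 × 0.01689 = 154.0 mrem/h.
Further attenuation needed: 154.0/23.0 = 6.696.
n = log₂(6.696) = 2.743 half-value layers.
Thickness = 2.743 × 1.49 cm = 4.087 cm.

4.09 cm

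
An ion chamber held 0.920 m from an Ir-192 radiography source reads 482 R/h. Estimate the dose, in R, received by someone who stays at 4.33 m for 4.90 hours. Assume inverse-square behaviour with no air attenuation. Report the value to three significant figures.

Using I₁d₁² = I₂d₂², rate at 4.33 m:
482 × (0.920/4.33)² = 482 × 0.04514 = 21.76 R/h.
Dose = rate × time = 21.76 R/h × 4.900 h = 106.6 R.

107 R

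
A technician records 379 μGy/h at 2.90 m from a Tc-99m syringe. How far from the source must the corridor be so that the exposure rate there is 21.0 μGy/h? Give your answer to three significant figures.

12.3 m

Using I₁d₁² = I₂d₂², d₂ = d₁·√(I₁/I₂).
I₁/I₂ = 379/21.0 = 18.05, so d₂ = 2.90 × √18.05 = 12.32 m.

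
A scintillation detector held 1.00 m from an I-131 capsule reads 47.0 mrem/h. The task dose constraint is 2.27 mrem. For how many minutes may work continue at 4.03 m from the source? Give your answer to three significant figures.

47.1 min

Intensity scales as (d₁/d₂)², so rate at 4.03 m:
47.0 × (1.00/4.03)² = 47.0 × 0.06157 = 2.894 mrem/h.
Stay time = 2.27 mrem ÷ 2.894 mrem/h = 0.7844 h = 47.06 min.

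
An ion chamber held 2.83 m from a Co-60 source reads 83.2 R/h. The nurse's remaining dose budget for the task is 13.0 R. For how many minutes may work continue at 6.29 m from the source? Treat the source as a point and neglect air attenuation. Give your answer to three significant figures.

Applying the 1/r² law, rate at 6.29 m:
(2.83/6.29)² = 0.2024, so 83.2 × 0.2024 = 16.84 R/h.
Stay time = 13.0 R ÷ 16.84 R/h = 0.7720 h = 46.32 min.

46.3 min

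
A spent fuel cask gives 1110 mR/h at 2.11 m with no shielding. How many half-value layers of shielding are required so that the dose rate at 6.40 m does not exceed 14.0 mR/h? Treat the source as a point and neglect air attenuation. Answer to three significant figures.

At 6.40 m, distance alone gives (2.11/6.40)² = 0.1087, so 1110 × 0.1087 = 120.7 mR/h.
Further attenuation needed: 120.7/14.0 = 8.621.
n = log₂(8.621) = 3.108 half-value layers.

3.11 half-value layers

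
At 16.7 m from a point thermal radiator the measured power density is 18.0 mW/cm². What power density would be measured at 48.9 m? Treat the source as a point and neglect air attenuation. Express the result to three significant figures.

2.10 mW/cm²

Since intensity falls as 1/r², scaling from 16.7 m to 48.9 m:
18.0 × (16.7/48.9)² = 18.0 × 0.1166 = 2.099 mW/cm².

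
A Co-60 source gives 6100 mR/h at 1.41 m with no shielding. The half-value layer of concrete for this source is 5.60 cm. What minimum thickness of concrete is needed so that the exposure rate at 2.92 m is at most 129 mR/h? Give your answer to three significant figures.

19.4 cm

At 2.92 m, distance alone gives (1.41/2.92)² = 0.2332, so 6100 × 0.2332 = 1423 mR/h.
Further attenuation needed: 1423/129 = 11.03.
n = log₂(11.03) = 3.463 half-value layers.
Thickness = 3.463 × 5.60 cm = 19.39 cm.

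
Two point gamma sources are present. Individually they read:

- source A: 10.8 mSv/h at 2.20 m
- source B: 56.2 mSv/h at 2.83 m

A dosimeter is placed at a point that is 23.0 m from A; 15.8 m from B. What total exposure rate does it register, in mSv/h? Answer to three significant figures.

Each source contributes Iᵢ·(dᵢ/rᵢ)²; contributions add.
A: 10.8 × (2.20/23.0)² = 0.09881 mSv/h
B: 56.2 × (2.83/15.8)² = 1.803 mSv/h
Total = 0.09881 + 1.803 = 1.902 mSv/h.

1.90 mSv/h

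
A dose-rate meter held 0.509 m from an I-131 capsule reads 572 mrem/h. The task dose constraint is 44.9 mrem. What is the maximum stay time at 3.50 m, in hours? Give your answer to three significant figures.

3.71 h

By the inverse-square law, rate at 3.50 m:
(0.509/3.50)² = 0.02115, so 572 × 0.02115 = 12.10 mrem/h.
Stay time = 44.9 mrem ÷ 12.10 mrem/h = 3.711 h.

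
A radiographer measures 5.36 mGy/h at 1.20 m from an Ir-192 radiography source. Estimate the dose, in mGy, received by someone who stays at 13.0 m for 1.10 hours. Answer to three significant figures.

Applying the 1/r² law, rate at 13.0 m:
5.36 × (1.20/13.0)² = 5.36 × 0.008521 = 0.04567 mGy/h.
Dose = rate × time = 0.04567 mGy/h × 1.100 h = 0.05024 mGy.

0.0502 mGy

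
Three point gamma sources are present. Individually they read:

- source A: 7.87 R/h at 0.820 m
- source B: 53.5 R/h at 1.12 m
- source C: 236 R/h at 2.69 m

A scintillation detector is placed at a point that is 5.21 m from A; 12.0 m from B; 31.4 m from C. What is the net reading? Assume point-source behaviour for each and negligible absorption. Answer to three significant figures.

2.39 R/h

By superposition, sum each source's inverse-square contribution:
A: 7.87 × (0.820/5.21)² = 0.1950 R/h
B: 53.5 × (1.12/12.0)² = 0.4660 R/h
C: 236 × (2.69/31.4)² = 1.732 R/h
Total = 0.1950 + 0.4660 + 1.732 = 2.393 R/h.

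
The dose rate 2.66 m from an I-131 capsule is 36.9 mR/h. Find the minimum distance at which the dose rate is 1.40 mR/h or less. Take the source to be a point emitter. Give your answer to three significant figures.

Applying the 1/r² law, d₂ = d₁·√(I₁/I₂).
I₁/I₂ = 36.9/1.40 = 26.36, so d₂ = 2.66 × √26.36 = 13.66 m.

13.7 m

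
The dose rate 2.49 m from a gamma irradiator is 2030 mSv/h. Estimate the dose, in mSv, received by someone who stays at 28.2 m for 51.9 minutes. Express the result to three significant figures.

13.7 mSv

Applying the 1/r² law, rate at 28.2 m:
2030 × (2.49/28.2)² = 2030 × 0.007797 = 15.83 mSv/h.
Dose = rate × time = 15.83 mSv/h × 0.8650 h = 13.69 mSv.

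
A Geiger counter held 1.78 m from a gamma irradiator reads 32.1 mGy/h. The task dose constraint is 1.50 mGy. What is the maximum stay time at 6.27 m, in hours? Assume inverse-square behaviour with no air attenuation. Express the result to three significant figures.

Using I₁d₁² = I₂d₂², rate at 6.27 m:
32.1 × (1.78/6.27)² = 32.1 × 0.08059 = 2.587 mGy/h.
Stay time = 1.50 mGy ÷ 2.587 mGy/h = 0.5798 h.

0.580 h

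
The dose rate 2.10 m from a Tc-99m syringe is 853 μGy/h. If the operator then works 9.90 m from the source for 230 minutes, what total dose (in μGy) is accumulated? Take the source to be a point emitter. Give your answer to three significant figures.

147 μGy

Using I₁d₁² = I₂d₂², rate at 9.90 m:
853 × (2.10/9.90)² = 853 × 0.04500 = 38.38 μGy/h.
Dose = rate × time = 38.38 μGy/h × 3.833 h = 147.1 μGy.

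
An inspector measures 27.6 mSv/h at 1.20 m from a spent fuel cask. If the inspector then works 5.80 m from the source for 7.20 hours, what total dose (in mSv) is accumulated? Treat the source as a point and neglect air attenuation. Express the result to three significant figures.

By the inverse-square law, rate at 5.80 m:
27.6 × (1.20/5.80)² = 27.6 × 0.04281 = 1.182 mSv/h.
Dose = rate × time = 1.182 mSv/h × 7.200 h = 8.510 mSv.

8.51 mSv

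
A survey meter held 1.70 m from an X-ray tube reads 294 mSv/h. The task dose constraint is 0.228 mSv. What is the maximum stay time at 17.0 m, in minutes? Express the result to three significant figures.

4.65 min

Applying the 1/r² law, rate at 17.0 m:
(1.70/17.0)² = 0.01000, so 294 × 0.01000 = 2.940 mSv/h.
Stay time = 0.228 mSv ÷ 2.940 mSv/h = 0.07755 h = 4.653 min.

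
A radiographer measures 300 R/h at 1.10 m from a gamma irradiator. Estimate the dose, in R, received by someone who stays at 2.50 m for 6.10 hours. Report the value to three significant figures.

354 R

Applying the 1/r² law, rate at 2.50 m:
(1.10/2.50)² = 0.1936, so 300 × 0.1936 = 58.08 R/h.
Dose = rate × time = 58.08 R/h × 6.100 h = 354.3 R.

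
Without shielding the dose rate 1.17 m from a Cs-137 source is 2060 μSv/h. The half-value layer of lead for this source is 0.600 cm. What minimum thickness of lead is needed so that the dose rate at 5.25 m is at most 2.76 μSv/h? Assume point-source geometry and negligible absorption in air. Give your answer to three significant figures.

At 5.25 m, distance alone gives 2060 × (1.17/5.25)² = 2060 × 0.04967 = 102.3 μSv/h.
Further attenuation needed: 102.3/2.76 = 37.07.
n = log₂(37.07) = 5.212 half-value layers.
Thickness = 5.212 × 0.600 cm = 3.127 cm.

3.13 cm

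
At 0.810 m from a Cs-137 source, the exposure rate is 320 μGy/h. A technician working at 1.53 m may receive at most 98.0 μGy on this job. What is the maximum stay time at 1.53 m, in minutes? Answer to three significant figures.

By the inverse-square law, rate at 1.53 m:
320 × (0.810/1.53)² = 320 × 0.2803 = 89.70 μGy/h.
Stay time = 98.0 μGy ÷ 89.70 μGy/h = 1.093 h = 65.58 min.

65.6 min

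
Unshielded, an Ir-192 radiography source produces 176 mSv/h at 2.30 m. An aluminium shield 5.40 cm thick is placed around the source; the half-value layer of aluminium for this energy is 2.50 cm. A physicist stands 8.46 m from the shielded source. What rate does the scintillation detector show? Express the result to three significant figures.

Distance alone: 176 × (2.30/8.46)² = 176 × 0.07391 = 13.01 mSv/h.
Shield: 5.40/2.50 = 2.160 half-value layers → attenuation 2^(−2.160) = 0.2238.
Combined: 13.01 × 0.2238 = 2.912 mSv/h.

2.91 mSv/h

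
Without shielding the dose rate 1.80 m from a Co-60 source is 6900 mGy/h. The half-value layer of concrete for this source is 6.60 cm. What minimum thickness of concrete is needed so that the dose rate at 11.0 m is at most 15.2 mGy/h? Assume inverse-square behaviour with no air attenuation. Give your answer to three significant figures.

23.8 cm

At 11.0 m, distance alone gives 6900 × (1.80/11.0)² = 6900 × 0.02678 = 184.8 mGy/h.
Further attenuation needed: 184.8/15.2 = 12.16.
n = log₂(12.16) = 3.604 half-value layers.
Thickness = 3.604 × 6.60 cm = 23.79 cm.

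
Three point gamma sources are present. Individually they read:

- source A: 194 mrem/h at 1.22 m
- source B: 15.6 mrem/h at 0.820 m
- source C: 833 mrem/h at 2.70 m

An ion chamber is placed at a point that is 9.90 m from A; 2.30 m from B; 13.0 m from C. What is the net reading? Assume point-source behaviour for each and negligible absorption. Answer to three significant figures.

By superposition, sum each source's inverse-square contribution:
A: 194 × (1.22/9.90)² = 2.946 mrem/h
B: 15.6 × (0.820/2.30)² = 1.983 mrem/h
C: 833 × (2.70/13.0)² = 35.93 mrem/h
Total = 2.946 + 1.983 + 35.93 = 40.86 mrem/h.

40.9 mrem/h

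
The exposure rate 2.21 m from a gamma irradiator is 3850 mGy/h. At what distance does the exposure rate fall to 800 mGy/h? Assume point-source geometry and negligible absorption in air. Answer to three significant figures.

Using I₁d₁² = I₂d₂², d₂ = d₁·√(I₁/I₂).
I₁/I₂ = 3850/800 = 4.812, so d₂ = 2.21 × √4.812 = 4.848 m.

4.85 m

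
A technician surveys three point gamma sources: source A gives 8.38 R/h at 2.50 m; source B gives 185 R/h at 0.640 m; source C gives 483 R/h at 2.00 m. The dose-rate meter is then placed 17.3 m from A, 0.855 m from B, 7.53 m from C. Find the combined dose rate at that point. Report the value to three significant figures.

By superposition, sum each source's inverse-square contribution:
A: 8.38 × (2.50/17.3)² = 0.1750 R/h
B: 185 × (0.640/0.855)² = 103.7 R/h
C: 483 × (2.00/7.53)² = 34.07 R/h
Total = 0.1750 + 103.7 + 34.07 = 137.9 R/h.

138 R/h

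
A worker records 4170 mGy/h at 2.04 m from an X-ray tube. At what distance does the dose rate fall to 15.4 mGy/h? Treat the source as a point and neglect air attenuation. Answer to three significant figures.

Since intensity falls as 1/r², d₂ = d₁·√(I₁/I₂).
I₁/I₂ = 4170/15.4 = 270.8, so d₂ = 2.04 × √270.8 = 33.57 m.

33.6 m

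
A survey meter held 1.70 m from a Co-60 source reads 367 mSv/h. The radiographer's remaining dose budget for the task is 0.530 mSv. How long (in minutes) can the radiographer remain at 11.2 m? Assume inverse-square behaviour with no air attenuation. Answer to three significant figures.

3.76 min

By the inverse-square law, rate at 11.2 m:
(1.70/11.2)² = 0.02304, so 367 × 0.02304 = 8.456 mSv/h.
Stay time = 0.530 mSv ÷ 8.456 mSv/h = 0.06268 h = 3.761 min.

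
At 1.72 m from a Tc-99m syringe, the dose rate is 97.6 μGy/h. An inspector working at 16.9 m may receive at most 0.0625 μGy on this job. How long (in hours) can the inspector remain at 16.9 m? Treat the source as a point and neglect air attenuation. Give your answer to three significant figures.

Applying the 1/r² law, rate at 16.9 m:
97.6 × (1.72/16.9)² = 97.6 × 0.01036 = 1.011 μGy/h.
Stay time = 0.0625 μGy ÷ 1.011 μGy/h = 0.06182 h.

0.0618 h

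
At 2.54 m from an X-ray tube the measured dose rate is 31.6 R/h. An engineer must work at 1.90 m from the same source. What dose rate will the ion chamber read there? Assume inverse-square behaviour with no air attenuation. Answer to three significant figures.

Using I₁d₁² = I₂d₂², scaling from 2.54 m to 1.90 m:
(2.54/1.90)² = 1.787, so 31.6 × 1.787 = 56.47 R/h.

56.5 R/h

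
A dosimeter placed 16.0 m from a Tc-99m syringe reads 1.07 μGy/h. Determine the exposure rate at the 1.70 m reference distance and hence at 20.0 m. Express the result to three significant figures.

Using I₁d₁² = I₂d₂²,
At 1.70 m: 1.07 × (16.0/1.70)² = 1.07 × 88.58 = 94.78 μGy/h
At 20.0 m: 94.78 × (1.70/20.0)² = 94.78 × 0.007225 = 0.6848 μGy/h.

94.8 μGy/h; 0.685 μGy/h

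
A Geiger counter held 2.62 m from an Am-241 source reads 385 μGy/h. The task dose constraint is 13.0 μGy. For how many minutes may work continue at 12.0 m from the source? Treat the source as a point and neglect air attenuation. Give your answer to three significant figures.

Since intensity falls as 1/r², rate at 12.0 m:
(2.62/12.0)² = 0.04767, so 385 × 0.04767 = 18.35 μGy/h.
Stay time = 13.0 μGy ÷ 18.35 μGy/h = 0.7084 h = 42.50 min.

42.5 min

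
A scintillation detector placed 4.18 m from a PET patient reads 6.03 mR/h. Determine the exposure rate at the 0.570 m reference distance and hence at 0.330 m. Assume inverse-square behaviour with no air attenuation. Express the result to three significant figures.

324 mR/h; 967 mR/h

By the inverse-square law,
At 0.570 m: 6.03 × (4.18/0.570)² = 6.03 × 53.78 = 324.3 mR/h
At 0.330 m: (0.570/0.330)² = 2.983, so 324.3 × 2.983 = 967.4 mR/h.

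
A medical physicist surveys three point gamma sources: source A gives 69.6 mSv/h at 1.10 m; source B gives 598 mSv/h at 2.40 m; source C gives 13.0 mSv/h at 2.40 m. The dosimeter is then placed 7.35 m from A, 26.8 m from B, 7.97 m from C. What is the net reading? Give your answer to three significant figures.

7.53 mSv/h

Each source contributes Iᵢ·(dᵢ/rᵢ)²; contributions add.
A: 69.6 × (1.10/7.35)² = 1.559 mSv/h
B: 598 × (2.40/26.8)² = 4.796 mSv/h
C: 13.0 × (2.40/7.97)² = 1.179 mSv/h
Total = 1.559 + 4.796 + 1.179 = 7.534 mSv/h.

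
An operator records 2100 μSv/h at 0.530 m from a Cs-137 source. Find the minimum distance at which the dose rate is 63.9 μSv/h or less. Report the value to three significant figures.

3.04 m

Intensity scales as (d₁/d₂)², so d₂ = d₁·√(I₁/I₂).
I₁/I₂ = 2100/63.9 = 32.86, so d₂ = 0.530 × √32.86 = 3.038 m.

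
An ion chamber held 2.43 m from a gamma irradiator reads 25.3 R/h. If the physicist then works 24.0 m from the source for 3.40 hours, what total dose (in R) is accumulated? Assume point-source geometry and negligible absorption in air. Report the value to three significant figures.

Applying the 1/r² law, rate at 24.0 m:
25.3 × (2.43/24.0)² = 25.3 × 0.01025 = 0.2593 R/h.
Dose = rate × time = 0.2593 R/h × 3.400 h = 0.8816 R.

0.882 R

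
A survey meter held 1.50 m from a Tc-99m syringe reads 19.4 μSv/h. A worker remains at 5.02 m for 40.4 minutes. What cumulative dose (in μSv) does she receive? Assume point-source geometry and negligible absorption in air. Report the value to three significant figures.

Applying the 1/r² law, rate at 5.02 m:
19.4 × (1.50/5.02)² = 19.4 × 0.08928 = 1.732 μSv/h.
Dose = rate × time = 1.732 μSv/h × 0.6733 h = 1.166 μSv.

1.17 μSv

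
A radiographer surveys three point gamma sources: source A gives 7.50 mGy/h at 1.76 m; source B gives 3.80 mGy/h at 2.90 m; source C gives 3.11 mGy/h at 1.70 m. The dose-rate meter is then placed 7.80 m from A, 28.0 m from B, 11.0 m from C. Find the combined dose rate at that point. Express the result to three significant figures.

Each source contributes Iᵢ·(dᵢ/rᵢ)²; contributions add.
A: 7.50 × (1.76/7.80)² = 0.3819 mGy/h
B: 3.80 × (2.90/28.0)² = 0.04076 mGy/h
C: 3.11 × (1.70/11.0)² = 0.07428 mGy/h
Total = 0.3819 + 0.04076 + 0.07428 = 0.4969 mGy/h.

0.497 mGy/h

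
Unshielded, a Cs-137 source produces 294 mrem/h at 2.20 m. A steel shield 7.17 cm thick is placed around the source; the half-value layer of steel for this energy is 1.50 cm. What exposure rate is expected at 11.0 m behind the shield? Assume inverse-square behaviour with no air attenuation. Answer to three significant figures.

0.428 mrem/h

Distance alone: 294 × (2.20/11.0)² = 294 × 0.04000 = 11.76 mrem/h.
Shield: 7.17/1.50 = 4.780 half-value layers → attenuation 2^(−4.780) = 0.03640.
Combined: 11.76 × 0.03640 = 0.4281 mrem/h.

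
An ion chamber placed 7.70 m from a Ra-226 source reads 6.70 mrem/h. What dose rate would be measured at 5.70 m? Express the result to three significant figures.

12.2 mrem/h

Since intensity falls as 1/r², scaling from 7.70 m to 5.70 m:
6.70 × (7.70/5.70)² = 6.70 × 1.825 = 12.23 mrem/h.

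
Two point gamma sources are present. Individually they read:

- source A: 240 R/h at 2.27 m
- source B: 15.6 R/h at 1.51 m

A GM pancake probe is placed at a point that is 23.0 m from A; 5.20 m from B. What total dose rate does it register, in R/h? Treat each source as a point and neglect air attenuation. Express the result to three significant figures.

3.65 R/h

Each source contributes Iᵢ·(dᵢ/rᵢ)²; contributions add.
A: 240 × (2.27/23.0)² = 2.338 R/h
B: 15.6 × (1.51/5.20)² = 1.315 R/h
Total = 2.338 + 1.315 = 3.653 R/h.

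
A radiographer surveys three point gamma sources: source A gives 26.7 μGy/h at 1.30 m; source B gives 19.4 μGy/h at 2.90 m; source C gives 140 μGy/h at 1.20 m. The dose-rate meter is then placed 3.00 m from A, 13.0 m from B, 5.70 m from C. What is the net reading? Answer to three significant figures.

12.2 μGy/h

By superposition, sum each source's inverse-square contribution:
A: 26.7 × (1.30/3.00)² = 5.014 μGy/h
B: 19.4 × (2.90/13.0)² = 0.9654 μGy/h
C: 140 × (1.20/5.70)² = 6.205 μGy/h
Total = 5.014 + 0.9654 + 6.205 = 12.18 μGy/h.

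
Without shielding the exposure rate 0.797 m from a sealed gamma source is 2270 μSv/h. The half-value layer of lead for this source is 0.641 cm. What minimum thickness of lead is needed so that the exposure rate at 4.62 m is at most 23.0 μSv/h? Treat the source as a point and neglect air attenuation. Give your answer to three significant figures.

At 4.62 m, distance alone gives 2270 × (0.797/4.62)² = 2270 × 0.02976 = 67.56 μSv/h.
Further attenuation needed: 67.56/23.0 = 2.937.
n = log₂(2.937) = 1.554 half-value layers.
Thickness = 1.554 × 0.641 cm = 0.9961 cm.

0.996 cm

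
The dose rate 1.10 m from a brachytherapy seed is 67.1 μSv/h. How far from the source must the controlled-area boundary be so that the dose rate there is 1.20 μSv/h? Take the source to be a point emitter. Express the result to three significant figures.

8.23 m

Applying the 1/r² law, d₂ = d₁·√(I₁/I₂).
I₁/I₂ = 67.1/1.20 = 55.92, so d₂ = 1.10 × √55.92 = 8.226 m.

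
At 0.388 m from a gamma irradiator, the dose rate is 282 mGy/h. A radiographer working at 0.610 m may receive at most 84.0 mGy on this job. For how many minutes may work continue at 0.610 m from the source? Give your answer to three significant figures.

Intensity scales as (d₁/d₂)², so rate at 0.610 m:
282 × (0.388/0.610)² = 282 × 0.4046 = 114.1 mGy/h.
Stay time = 84.0 mGy ÷ 114.1 mGy/h = 0.7362 h = 44.17 min.

44.2 min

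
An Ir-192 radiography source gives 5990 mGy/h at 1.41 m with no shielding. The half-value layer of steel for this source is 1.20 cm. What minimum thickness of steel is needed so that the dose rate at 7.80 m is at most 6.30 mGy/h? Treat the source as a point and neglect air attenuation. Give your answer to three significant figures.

At 7.80 m, distance alone gives (1.41/7.80)² = 0.03268, so 5990 × 0.03268 = 195.8 mGy/h.
Further attenuation needed: 195.8/6.30 = 31.08.
n = log₂(31.08) = 4.958 half-value layers.
Thickness = 4.958 × 1.20 cm = 5.950 cm.

5.95 cm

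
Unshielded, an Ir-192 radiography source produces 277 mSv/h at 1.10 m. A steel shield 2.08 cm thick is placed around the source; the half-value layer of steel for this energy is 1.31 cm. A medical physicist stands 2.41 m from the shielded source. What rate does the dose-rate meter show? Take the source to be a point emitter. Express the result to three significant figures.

19.2 mSv/h

Distance alone: 277 × (1.10/2.41)² = 277 × 0.2083 = 57.70 mSv/h.
Shield: 2.08/1.31 = 1.588 half-value layers → attenuation 2^(−1.588) = 0.3326.
Combined: 57.70 × 0.3326 = 19.19 mSv/h.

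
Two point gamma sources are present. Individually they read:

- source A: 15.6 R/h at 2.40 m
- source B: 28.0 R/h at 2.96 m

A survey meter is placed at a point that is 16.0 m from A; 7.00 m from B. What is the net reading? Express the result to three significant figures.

5.36 R/h

By superposition, sum each source's inverse-square contribution:
A: 15.6 × (2.40/16.0)² = 0.3510 R/h
B: 28.0 × (2.96/7.00)² = 5.007 R/h
Total = 0.3510 + 5.007 = 5.358 R/h.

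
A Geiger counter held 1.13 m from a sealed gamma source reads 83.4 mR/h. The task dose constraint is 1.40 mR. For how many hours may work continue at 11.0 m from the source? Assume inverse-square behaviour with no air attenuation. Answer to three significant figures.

Applying the 1/r² law, rate at 11.0 m:
83.4 × (1.13/11.0)² = 83.4 × 0.01055 = 0.8799 mR/h.
Stay time = 1.40 mR ÷ 0.8799 mR/h = 1.591 h.

1.59 h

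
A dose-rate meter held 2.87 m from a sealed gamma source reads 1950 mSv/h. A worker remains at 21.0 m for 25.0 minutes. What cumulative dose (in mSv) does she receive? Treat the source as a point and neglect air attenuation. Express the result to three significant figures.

15.2 mSv

Intensity scales as (d₁/d₂)², so rate at 21.0 m:
1950 × (2.87/21.0)² = 1950 × 0.01868 = 36.43 mSv/h.
Dose = rate × time = 36.43 mSv/h × 0.4167 h = 15.18 mSv.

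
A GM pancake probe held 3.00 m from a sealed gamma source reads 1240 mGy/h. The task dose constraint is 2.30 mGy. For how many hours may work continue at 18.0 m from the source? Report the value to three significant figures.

0.0668 h

By the inverse-square law, rate at 18.0 m:
1240 × (3.00/18.0)² = 1240 × 0.02778 = 34.45 mGy/h.
Stay time = 2.30 mGy ÷ 34.45 mGy/h = 0.06676 h.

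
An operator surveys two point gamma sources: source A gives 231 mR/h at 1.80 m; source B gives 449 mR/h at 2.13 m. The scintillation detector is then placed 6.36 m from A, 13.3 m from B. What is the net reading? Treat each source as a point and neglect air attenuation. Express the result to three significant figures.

30.0 mR/h

By superposition, sum each source's inverse-square contribution:
A: 231 × (1.80/6.36)² = 18.50 mR/h
B: 449 × (2.13/13.3)² = 11.52 mR/h
Total = 18.50 + 11.52 = 30.02 mR/h.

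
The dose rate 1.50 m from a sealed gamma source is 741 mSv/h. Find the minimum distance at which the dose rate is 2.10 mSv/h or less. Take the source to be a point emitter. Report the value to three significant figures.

28.2 m

Using I₁d₁² = I₂d₂², d₂ = d₁·√(I₁/I₂).
I₁/I₂ = 741/2.10 = 352.9, so d₂ = 1.50 × √352.9 = 28.18 m.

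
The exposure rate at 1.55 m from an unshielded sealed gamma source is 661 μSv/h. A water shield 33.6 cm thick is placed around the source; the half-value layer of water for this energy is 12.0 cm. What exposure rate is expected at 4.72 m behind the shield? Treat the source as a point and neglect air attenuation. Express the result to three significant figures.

Distance alone: (1.55/4.72)² = 0.1078, so 661 × 0.1078 = 71.26 μSv/h.
Shield: 33.6/12.0 = 2.800 half-value layers → attenuation 2^(−2.800) = 0.1436.
Combined: 71.26 × 0.1436 = 10.23 μSv/h.

10.2 μSv/h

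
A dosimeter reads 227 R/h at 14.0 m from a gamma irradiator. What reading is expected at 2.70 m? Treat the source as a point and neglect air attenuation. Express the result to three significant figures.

Applying the 1/r² law, the rate at 2.70 m is
227 × (14.0/2.70)² = 227 × 26.89 = 6104 R/h.

6100 R/h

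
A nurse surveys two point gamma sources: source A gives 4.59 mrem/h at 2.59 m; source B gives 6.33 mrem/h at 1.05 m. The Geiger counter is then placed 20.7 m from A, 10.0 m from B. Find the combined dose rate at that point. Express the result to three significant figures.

Each source contributes Iᵢ·(dᵢ/rᵢ)²; contributions add.
A: 4.59 × (2.59/20.7)² = 0.07186 mrem/h
B: 6.33 × (1.05/10.0)² = 0.06979 mrem/h
Total = 0.07186 + 0.06979 = 0.1416 mrem/h.

0.142 mrem/h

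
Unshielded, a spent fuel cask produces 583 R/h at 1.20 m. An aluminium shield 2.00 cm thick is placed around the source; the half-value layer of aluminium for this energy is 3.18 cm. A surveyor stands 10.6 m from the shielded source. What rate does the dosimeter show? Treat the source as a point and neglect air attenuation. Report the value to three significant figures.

4.83 R/h

Distance alone: 583 × (1.20/10.6)² = 583 × 0.01282 = 7.474 R/h.
Shield: 2.00/3.18 = 0.6289 half-value layers → attenuation 2^(−0.6289) = 0.6467.
Combined: 7.474 × 0.6467 = 4.833 R/h.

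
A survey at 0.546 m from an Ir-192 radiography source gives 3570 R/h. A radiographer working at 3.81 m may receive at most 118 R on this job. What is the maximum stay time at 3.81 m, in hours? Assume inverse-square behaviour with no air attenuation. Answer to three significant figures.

1.61 h

Using I₁d₁² = I₂d₂², rate at 3.81 m:
(0.546/3.81)² = 0.02054, so 3570 × 0.02054 = 73.33 R/h.
Stay time = 118 R ÷ 73.33 R/h = 1.609 h.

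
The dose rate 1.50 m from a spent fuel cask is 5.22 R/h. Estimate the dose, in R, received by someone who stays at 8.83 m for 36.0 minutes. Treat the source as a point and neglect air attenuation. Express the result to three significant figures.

0.0904 R

Using I₁d₁² = I₂d₂², rate at 8.83 m:
5.22 × (1.50/8.83)² = 5.22 × 0.02886 = 0.1506 R/h.
Dose = rate × time = 0.1506 R/h × 0.6000 h = 0.09036 R.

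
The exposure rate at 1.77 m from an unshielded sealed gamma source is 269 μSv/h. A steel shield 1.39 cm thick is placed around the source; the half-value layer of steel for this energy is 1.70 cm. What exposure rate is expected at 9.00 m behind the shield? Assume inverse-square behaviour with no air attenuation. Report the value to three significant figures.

Distance alone: (1.77/9.00)² = 0.03868, so 269 × 0.03868 = 10.40 μSv/h.
Shield: 1.39/1.70 = 0.8176 half-value layers → attenuation 2^(−0.8176) = 0.5674.
Combined: 10.40 × 0.5674 = 5.901 μSv/h.

5.90 μSv/h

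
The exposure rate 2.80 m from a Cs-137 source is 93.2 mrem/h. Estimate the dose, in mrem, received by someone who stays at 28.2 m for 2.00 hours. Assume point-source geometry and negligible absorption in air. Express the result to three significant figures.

Intensity scales as (d₁/d₂)², so rate at 28.2 m:
(2.80/28.2)² = 0.009859, so 93.2 × 0.009859 = 0.9189 mrem/h.
Dose = rate × time = 0.9189 mrem/h × 2.000 h = 1.838 mrem.

1.84 mrem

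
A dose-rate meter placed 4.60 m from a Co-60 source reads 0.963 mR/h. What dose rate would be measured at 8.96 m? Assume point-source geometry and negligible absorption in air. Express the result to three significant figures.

By the inverse-square law, scaling from 4.60 m to 8.96 m:
(4.60/8.96)² = 0.2636, so 0.963 × 0.2636 = 0.2538 mR/h.

0.254 mR/h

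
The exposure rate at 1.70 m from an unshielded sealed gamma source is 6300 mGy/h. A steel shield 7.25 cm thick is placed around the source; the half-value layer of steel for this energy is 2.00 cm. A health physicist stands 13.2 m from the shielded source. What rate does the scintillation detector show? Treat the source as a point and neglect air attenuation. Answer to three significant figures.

Distance alone: 6300 × (1.70/13.2)² = 6300 × 0.01659 = 104.5 mGy/h.
Shield: 7.25/2.00 = 3.625 half-value layers → attenuation 2^(−3.625) = 0.08105.
Combined: 104.5 × 0.08105 = 8.470 mGy/h.

8.47 mGy/h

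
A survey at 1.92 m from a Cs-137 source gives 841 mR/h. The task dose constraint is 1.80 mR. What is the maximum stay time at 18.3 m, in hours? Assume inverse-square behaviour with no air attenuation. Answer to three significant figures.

0.194 h

By the inverse-square law, rate at 18.3 m:
841 × (1.92/18.3)² = 841 × 0.01101 = 9.259 mR/h.
Stay time = 1.80 mR ÷ 9.259 mR/h = 0.1944 h.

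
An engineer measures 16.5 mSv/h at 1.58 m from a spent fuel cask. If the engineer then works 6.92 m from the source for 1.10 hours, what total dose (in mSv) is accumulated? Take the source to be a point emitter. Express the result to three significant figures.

0.946 mSv

Since intensity falls as 1/r², rate at 6.92 m:
(1.58/6.92)² = 0.05213, so 16.5 × 0.05213 = 0.8601 mSv/h.
Dose = rate × time = 0.8601 mSv/h × 1.100 h = 0.9461 mSv.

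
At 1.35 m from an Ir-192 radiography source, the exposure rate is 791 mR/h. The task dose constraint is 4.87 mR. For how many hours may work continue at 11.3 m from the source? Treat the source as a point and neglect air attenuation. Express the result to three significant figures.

0.431 h

Intensity scales as (d₁/d₂)², so rate at 11.3 m:
791 × (1.35/11.3)² = 791 × 0.01427 = 11.29 mR/h.
Stay time = 4.87 mR ÷ 11.29 mR/h = 0.4314 h.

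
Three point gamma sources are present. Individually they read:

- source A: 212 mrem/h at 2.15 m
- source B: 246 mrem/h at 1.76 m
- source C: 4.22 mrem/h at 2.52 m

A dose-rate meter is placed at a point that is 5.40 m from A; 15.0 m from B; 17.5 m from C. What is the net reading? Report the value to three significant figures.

37.1 mrem/h

By superposition, sum each source's inverse-square contribution:
A: 212 × (2.15/5.40)² = 33.61 mrem/h
B: 246 × (1.76/15.0)² = 3.387 mrem/h
C: 4.22 × (2.52/17.5)² = 0.08751 mrem/h
Total = 33.61 + 3.387 + 0.08751 = 37.08 mrem/h.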